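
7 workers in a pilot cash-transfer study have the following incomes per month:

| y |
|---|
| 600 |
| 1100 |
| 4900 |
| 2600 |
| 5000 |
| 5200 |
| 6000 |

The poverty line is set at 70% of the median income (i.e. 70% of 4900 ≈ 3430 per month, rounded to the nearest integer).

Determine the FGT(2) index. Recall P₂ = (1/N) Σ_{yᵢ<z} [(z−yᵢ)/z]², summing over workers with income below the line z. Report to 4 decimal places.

0.1715

Incomes under z: 600, 1100, 2600 (q = 3 of N = 7).
Gap ratios (z−y)/z: (3430−600)/3430 = 0.8251; (3430−1100)/3430 = 0.6793; (3430−2600)/3430 = 0.2420.
Squared: 0.6807; 0.4614; 0.0586.
Sum = 1.200750; P₂ = 1.200750 / 7 = 0.1715.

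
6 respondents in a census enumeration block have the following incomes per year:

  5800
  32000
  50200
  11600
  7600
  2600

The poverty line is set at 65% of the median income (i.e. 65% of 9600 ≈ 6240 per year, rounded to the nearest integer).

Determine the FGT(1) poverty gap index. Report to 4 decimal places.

Below the line: 2600, 5800 (q = 2 of N = 6).
Gap ratios (z−y)/z: (6240−2600)/6240 = 0.5833; (6240−5800)/6240 = 0.0705.
Sum of shortfalls = 0.653846; P₁ averages over all N: 0.653846 / 6 = 0.1090.

0.1090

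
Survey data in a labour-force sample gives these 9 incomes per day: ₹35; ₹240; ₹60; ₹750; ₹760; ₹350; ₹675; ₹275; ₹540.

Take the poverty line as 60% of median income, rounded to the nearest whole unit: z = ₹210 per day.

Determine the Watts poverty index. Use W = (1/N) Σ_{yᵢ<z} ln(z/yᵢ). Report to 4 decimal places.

0.3383

Incomes under z: ₹35, ₹60 (q = 2 of N = 9).
Log shortfalls: ln(210/35) = 1.7918; ln(210/60) = 1.2528.
W = 3.044522 / 9 = 0.3383.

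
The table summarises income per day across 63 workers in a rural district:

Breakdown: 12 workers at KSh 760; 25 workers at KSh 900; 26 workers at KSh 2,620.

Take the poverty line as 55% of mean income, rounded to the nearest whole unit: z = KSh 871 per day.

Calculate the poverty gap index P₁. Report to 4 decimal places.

Poor units: 12×KSh 760 (q = 12 of N = 63).
Shortfall ratios: (871−760)/871 = 0.1274 (×12).
Sum of shortfalls = 1.529277; P₁ averages over all N: 1.529277 / 63 = 0.0243.

0.0243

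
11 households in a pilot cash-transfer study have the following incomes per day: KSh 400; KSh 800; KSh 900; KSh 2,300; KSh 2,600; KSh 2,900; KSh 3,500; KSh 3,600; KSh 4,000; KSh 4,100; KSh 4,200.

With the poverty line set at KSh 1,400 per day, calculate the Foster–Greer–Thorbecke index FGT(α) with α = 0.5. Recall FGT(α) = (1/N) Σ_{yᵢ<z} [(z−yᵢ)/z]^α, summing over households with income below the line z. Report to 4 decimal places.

0.1907

Below the line: KSh 400, KSh 800, KSh 900 (q = 3 of N = 11).
Shortfall ratios: (1400−400)/1400 = 0.7143; (1400−800)/1400 = 0.4286; (1400−900)/1400 = 0.3571.
Raised to α = 0.5: 0.84515; 0.65465; 0.59761.
Sum = 2.097422; FGT(0.5) = 2.097422 / 11 = 0.1907.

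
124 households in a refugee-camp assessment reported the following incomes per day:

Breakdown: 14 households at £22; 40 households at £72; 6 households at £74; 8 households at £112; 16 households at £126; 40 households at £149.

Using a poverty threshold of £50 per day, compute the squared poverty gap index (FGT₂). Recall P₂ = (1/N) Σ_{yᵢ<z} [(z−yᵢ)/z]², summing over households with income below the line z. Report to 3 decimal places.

0.035

Poor units: 14×£22 (q = 14 of N = 124).
Gap ratios (z−y)/z: (50−22)/50 = 0.5600 (×14).
Squared: 0.3136 (×14).
Sum = 4.390400; P₂ = 4.390400 / 124 = 0.035.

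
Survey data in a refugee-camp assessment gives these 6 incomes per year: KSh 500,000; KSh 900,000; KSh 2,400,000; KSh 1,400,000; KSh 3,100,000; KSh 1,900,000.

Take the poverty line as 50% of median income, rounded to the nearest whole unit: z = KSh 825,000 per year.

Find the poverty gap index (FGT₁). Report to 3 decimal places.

0.066

Below z: KSh 500,000 (q = 1 of N = 6).
Gap ratios (z−y)/z: (825000−500000)/825000 = 0.3939.
Sum of shortfalls = 0.393939; P₁ averages over all N: 0.393939 / 6 = 0.066.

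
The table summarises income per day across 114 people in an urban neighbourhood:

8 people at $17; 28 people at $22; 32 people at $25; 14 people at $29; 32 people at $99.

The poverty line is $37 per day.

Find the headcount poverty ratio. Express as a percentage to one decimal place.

71.9%

82 of the 114 people have income below $37.
H = 82/114 = 71.9%.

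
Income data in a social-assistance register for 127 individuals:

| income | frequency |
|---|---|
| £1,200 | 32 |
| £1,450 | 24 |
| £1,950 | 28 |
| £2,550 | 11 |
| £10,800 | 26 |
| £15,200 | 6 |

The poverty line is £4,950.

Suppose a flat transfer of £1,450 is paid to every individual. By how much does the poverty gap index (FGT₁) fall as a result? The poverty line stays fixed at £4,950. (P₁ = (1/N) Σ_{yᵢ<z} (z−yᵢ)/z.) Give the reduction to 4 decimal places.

Before: below the line — 32×£1,200, 24×£1,450, 28×£1,950, 11×£2,550; poverty gap index (FGT₁) = 0.500119.
After the £1,450 transfer: below the line — 32×£2,650, 24×£2,900, 28×£3,400, 11×£4,000; poverty gap index (FGT₁) = 0.280999.
Reduction = 0.500119 − 0.280999 = 0.2191.

0.2191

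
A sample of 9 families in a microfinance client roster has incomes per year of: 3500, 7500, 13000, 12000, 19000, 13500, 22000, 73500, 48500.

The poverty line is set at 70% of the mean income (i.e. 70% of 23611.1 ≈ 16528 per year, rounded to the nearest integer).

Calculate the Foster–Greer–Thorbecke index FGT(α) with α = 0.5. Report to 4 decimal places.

Below the line: 3500, 7500, 12000, 13000, 13500 (q = 5 of N = 9).
Gap ratios (z−y)/z: (16528−3500)/16528 = 0.7882; (16528−7500)/16528 = 0.5462; (16528−12000)/16528 = 0.2740; (16528−13000)/16528 = 0.2135; (16528−13500)/16528 = 0.1832.
Raised to α = 0.5: 0.88783; 0.73907; 0.52341; 0.46201; 0.42802.
Sum = 3.040346; FGT(0.5) = 3.040346 / 9 = 0.3378.

0.3378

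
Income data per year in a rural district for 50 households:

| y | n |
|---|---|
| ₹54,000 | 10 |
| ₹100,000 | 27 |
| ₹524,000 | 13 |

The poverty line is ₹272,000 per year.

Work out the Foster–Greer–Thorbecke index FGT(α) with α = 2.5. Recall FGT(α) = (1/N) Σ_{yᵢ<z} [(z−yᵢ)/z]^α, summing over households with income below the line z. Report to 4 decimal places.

Below z: 10×₹54,000, 27×₹100,000 (q = 37 of N = 50).
Relative gaps: (272000−54000)/272000 = 0.8015 (×10); (272000−100000)/272000 = 0.6324 (×27).
Raised to α = 2.5: 0.57507 (×10); 0.31798 (×27).
Sum = 14.336118; FGT(2.5) = 14.336118 / 50 = 0.2867.

0.2867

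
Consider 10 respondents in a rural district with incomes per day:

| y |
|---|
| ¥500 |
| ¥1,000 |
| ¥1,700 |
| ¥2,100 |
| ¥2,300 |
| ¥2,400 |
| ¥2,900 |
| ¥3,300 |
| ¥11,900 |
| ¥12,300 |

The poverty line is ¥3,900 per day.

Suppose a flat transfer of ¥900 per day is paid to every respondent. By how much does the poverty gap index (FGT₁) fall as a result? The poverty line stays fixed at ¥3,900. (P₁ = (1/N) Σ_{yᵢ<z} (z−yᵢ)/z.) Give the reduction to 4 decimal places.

Before: below the line — ¥500, ¥1,000, ¥1,700, ¥2,100, ¥2,300, ¥2,400, ¥2,900, ¥3,300; poverty gap index (FGT₁) = 0.384615.
After the ¥900 transfer: below the line — ¥1,400, ¥1,900, ¥2,600, ¥3,000, ¥3,200, ¥3,300, ¥3,800; poverty gap index (FGT₁) = 0.207692.
Reduction = 0.384615 − 0.207692 = 0.1769.

0.1769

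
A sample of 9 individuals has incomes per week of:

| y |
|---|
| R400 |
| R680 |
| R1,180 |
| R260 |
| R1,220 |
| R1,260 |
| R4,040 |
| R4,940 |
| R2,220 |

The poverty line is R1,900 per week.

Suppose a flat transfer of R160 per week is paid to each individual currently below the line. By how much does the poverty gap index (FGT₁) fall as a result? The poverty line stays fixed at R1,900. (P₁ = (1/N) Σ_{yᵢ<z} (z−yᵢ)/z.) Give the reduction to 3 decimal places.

0.056

Before: below the line — R260, R400, R680, R1,180, R1,220, R1,260; poverty gap index (FGT₁) = 0.37427.
After the R160 transfer: below the line — R420, R560, R840, R1,340, R1,380, R1,420; poverty gap index (FGT₁) = 0.31813.
Reduction = 0.37427 − 0.31813 = 0.056.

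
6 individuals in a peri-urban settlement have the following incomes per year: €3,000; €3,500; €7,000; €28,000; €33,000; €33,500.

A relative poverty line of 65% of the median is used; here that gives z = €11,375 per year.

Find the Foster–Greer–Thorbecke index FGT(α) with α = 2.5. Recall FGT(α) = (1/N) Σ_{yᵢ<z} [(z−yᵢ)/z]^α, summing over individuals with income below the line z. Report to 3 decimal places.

0.159

Incomes under z: €3,000, €3,500, €7,000 (q = 3 of N = 6).
Normalized shortfalls: (11375−3000)/11375 = 0.7363; (11375−3500)/11375 = 0.6923; (11375−7000)/11375 = 0.3846.
Raised to α = 2.5: 0.46514; 0.39879; 0.09174.
Sum = 0.955675; FGT(2.5) = 0.955675 / 6 = 0.159.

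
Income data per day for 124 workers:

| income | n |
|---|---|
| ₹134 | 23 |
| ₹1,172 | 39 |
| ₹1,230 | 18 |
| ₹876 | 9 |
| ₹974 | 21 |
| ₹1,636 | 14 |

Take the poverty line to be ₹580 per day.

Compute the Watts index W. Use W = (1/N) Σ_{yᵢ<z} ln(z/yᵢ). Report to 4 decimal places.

Below z: 23×₹134 (q = 23 of N = 124).
Log shortfalls: ln(580/134) = 1.4652 (×23).
W = 33.699331 / 124 = 0.2718.

0.2718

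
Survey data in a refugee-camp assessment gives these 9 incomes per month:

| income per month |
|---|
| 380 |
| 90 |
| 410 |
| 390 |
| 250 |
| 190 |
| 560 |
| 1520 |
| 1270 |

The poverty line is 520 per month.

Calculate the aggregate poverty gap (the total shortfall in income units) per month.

Poor units: 90, 190, 250, 380, 390, 410 (q = 6 of N = 9).
Individual gaps: 520−90 = 430; 520−190 = 330; 520−250 = 270; 520−380 = 140; 520−390 = 130; 520−410 = 110.
Aggregate gap = 1410.

1410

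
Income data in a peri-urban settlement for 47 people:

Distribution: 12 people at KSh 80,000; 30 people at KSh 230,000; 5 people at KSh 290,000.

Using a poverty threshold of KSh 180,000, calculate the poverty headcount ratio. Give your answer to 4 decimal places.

12 of the 47 people have income below KSh 180,000.
H = 12/47 = 0.2553.

0.2553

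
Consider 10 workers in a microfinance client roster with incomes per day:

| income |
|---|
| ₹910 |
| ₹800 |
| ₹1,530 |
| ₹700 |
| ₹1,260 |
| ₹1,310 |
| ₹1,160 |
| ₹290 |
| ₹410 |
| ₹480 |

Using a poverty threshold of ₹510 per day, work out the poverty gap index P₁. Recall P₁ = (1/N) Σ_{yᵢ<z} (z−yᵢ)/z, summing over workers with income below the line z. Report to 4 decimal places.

Poor units: ₹290, ₹410, ₹480 (q = 3 of N = 10).
Shortfall ratios: (510−290)/510 = 0.4314; (510−410)/510 = 0.1961; (510−480)/510 = 0.0588.
Σ = 0.686275. Dividing by the full population N = 10 gives P₁ = 0.0686.

0.0686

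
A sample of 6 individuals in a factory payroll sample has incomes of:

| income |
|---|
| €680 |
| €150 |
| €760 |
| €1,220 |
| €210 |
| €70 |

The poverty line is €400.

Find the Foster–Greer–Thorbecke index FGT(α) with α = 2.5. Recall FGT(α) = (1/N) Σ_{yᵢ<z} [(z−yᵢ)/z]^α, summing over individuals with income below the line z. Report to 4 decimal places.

Incomes under z: €70, €150, €210 (q = 3 of N = 6).
Relative gaps: (400−70)/400 = 0.8250; (400−150)/400 = 0.6250; (400−210)/400 = 0.4750.
Raised to α = 2.5: 0.61821; 0.30882; 0.15550.
Sum = 1.082526; FGT(2.5) = 1.082526 / 6 = 0.1804.

0.1804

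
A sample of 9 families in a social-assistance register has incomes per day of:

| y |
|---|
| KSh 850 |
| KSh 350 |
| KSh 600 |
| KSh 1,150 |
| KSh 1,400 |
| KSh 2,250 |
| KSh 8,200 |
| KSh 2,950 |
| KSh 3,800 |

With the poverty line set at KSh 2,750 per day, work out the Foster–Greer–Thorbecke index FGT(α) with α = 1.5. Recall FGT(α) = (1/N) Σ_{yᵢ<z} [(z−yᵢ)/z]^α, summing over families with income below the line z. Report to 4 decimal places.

0.3274

Incomes under z: KSh 350, KSh 600, KSh 850, KSh 1,150, KSh 1,400, KSh 2,250 (q = 6 of N = 9).
Shortfall ratios: (2750−350)/2750 = 0.8727; (2750−600)/2750 = 0.7818; (2750−850)/2750 = 0.6909; (2750−1150)/2750 = 0.5818; (2750−1400)/2750 = 0.4909; (2750−2250)/2750 = 0.1818.
Raised to α = 1.5: 0.81530; 0.69129; 0.57429; 0.44379; 0.34395; 0.07753.
Sum = 2.946154; FGT(1.5) = 2.946154 / 9 = 0.3274.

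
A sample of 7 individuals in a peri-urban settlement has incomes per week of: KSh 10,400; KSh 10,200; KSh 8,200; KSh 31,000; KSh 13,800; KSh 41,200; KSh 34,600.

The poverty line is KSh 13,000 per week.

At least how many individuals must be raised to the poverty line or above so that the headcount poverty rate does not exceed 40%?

3 of the 7 individuals are poor, so H = 3/7 = 0.429.
A headcount ratio of at most 40% allows at most ⌊0.40 × 7⌋ = 2 poor individuals.
So at least 3 − 2 = 1 must be lifted.

1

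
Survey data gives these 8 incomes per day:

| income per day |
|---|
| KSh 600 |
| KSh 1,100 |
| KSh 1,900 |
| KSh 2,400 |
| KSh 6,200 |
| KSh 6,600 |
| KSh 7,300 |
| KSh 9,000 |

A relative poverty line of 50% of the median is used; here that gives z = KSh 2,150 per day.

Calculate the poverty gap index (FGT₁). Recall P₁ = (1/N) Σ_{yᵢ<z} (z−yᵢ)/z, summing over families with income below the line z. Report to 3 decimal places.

0.166

Below z: KSh 600, KSh 1,100, KSh 1,900 (q = 3 of N = 8).
Shortfall ratios: (2150−600)/2150 = 0.7209; (2150−1100)/2150 = 0.4884; (2150−1900)/2150 = 0.1163.
Sum of shortfalls = 1.325581; P₁ averages over all N: 1.325581 / 8 = 0.166.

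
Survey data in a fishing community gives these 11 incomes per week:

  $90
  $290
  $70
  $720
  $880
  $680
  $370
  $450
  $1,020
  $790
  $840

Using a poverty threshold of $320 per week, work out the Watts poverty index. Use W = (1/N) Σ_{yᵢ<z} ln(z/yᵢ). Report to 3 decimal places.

Below z: $70, $90, $290 (q = 3 of N = 11).
Log gaps: ln(320/70) = 1.5198; ln(320/90) = 1.2685; ln(320/290) = 0.0984.
W = 2.886777 / 11 = 0.262.

0.262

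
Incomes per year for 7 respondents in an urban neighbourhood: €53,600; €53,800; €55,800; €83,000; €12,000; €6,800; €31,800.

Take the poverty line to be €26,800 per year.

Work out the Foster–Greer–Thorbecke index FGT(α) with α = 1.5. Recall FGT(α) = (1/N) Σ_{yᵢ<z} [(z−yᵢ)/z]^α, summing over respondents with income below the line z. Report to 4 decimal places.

0.1507

Poor units: €6,800, €12,000 (q = 2 of N = 7).
Gap ratios (z−y)/z: (26800−6800)/26800 = 0.7463; (26800−12000)/26800 = 0.5522.
Raised to α = 1.5: 0.64468; 0.41038.
Sum = 1.055062; FGT(1.5) = 1.055062 / 7 = 0.1507.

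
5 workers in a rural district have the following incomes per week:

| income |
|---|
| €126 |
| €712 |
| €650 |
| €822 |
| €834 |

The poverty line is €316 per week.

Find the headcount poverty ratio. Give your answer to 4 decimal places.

0.2000

1 of the 5 workers have income below €316.
H = 1/5 = 0.2000.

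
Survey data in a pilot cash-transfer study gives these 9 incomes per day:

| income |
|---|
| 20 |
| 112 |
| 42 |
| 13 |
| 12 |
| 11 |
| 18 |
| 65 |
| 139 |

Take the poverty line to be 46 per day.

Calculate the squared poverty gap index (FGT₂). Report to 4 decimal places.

Incomes under z: 11, 12, 13, 18, 20, 42 (q = 6 of N = 9).
Normalized shortfalls: (46−11)/46 = 0.7609; (46−12)/46 = 0.7391; (46−13)/46 = 0.7174; (46−18)/46 = 0.6087; (46−20)/46 = 0.5652; (46−42)/46 = 0.0870.
Squared: 0.5789; 0.5463; 0.5147; 0.3705; 0.3195; 0.0076.
Sum = 2.337429; P₂ = 2.337429 / 9 = 0.2597.

0.2597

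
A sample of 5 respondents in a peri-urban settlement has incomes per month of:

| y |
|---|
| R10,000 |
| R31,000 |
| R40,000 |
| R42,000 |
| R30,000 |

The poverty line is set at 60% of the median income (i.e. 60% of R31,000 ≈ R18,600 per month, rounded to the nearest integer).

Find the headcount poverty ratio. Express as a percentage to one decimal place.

1 of the 5 respondents have income below R18,600.
H = 1/5 = 20.0%.

20.0%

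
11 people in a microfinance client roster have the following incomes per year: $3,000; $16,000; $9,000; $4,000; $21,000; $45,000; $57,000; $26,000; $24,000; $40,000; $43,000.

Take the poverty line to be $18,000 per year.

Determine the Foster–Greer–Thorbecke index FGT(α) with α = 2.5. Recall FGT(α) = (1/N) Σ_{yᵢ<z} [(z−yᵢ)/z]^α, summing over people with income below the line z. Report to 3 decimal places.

0.123

Below z: $3,000, $4,000, $9,000, $16,000 (q = 4 of N = 11).
Gap ratios (z−y)/z: (18000−3000)/18000 = 0.8333; (18000−4000)/18000 = 0.7778; (18000−9000)/18000 = 0.5000; (18000−16000)/18000 = 0.1111.
Raised to α = 2.5: 0.63394; 0.53351; 0.17678; 0.00412.
Sum = 1.348335; FGT(2.5) = 1.348335 / 11 = 0.123.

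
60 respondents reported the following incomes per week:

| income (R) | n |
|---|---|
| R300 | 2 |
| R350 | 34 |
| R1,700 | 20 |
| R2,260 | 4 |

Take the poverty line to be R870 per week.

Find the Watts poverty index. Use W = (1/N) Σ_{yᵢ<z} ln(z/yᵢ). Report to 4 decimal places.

0.5515

Below the line: 2×R300, 34×R350 (q = 36 of N = 60).
ln(z/y) terms: ln(870/300) = 1.0647 (×2); ln(870/350) = 0.9106 (×34).
W = 33.088463 / 60 = 0.5515.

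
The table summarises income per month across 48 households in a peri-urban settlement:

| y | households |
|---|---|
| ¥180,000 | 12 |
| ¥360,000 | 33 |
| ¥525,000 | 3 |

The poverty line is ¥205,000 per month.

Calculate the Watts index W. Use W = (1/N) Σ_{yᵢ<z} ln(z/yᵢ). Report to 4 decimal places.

Below the line: 12×¥180,000 (q = 12 of N = 48).
Log shortfalls: ln(205000/180000) = 0.1301 (×12).
W = 1.560638 / 48 = 0.0325.

0.0325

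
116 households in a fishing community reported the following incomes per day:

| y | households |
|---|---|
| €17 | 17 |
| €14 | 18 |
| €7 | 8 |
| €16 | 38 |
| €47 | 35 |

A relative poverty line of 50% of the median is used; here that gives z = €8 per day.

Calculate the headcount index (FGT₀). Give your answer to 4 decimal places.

8 of the 116 households have income below €8.
H = 8/116 = 0.0690.

0.0690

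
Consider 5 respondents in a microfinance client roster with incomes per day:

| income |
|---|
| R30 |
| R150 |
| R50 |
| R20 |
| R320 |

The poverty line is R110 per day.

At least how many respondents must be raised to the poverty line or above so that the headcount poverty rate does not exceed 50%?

Currently q = 3 of N = 5 are below the line (H = 0.600).
A headcount ratio of at most 50% allows at most ⌊0.50 × 5⌋ = 2 poor respondents.
So at least 3 − 2 = 1 must be lifted.

1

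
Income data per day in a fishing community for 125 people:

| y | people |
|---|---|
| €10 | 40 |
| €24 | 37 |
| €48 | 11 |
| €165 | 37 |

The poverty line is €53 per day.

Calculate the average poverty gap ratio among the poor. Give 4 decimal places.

0.6106

Below z: 40×€10, 37×€24, 11×€48 (q = 88 of N = 125).
Relative gaps: 0.8113 (×40), 0.5472 (×37), 0.0943 (×11); sum = 53.735849.
The income-gap ratio divides by q (the poor only): 53.735849 / 88 = 0.6106.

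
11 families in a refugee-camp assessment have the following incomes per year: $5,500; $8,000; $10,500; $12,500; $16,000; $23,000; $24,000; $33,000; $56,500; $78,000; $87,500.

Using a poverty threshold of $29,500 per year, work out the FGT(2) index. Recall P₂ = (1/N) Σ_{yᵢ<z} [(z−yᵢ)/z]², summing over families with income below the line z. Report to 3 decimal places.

Below z: $5,500, $8,000, $10,500, $12,500, $16,000, $23,000, $24,000 (q = 7 of N = 11).
Shortfall ratios: (29500−5500)/29500 = 0.8136; (29500−8000)/29500 = 0.7288; (29500−10500)/29500 = 0.6441; (29500−12500)/29500 = 0.5763; (29500−16000)/29500 = 0.4576; (29500−23000)/29500 = 0.2203; (29500−24000)/29500 = 0.1864.
Squared: 0.6619; 0.5312; 0.4148; 0.3321; 0.2094; 0.0485; 0.0348.
Sum = 2.232692; P₂ = 2.232692 / 11 = 0.203.

0.203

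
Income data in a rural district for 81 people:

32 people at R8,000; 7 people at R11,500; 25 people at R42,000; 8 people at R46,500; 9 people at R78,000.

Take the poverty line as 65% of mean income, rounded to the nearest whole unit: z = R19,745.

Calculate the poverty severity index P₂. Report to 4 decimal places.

0.1549

Poor units: 32×R8,000, 7×R11,500 (q = 39 of N = 81).
Relative gaps: (19745−8000)/19745 = 0.5948 (×32); (19745−11500)/19745 = 0.4176 (×7).
Squared: 0.3538 (×32); 0.1744 (×7).
Sum = 12.543061; P₂ = 12.543061 / 81 = 0.1549.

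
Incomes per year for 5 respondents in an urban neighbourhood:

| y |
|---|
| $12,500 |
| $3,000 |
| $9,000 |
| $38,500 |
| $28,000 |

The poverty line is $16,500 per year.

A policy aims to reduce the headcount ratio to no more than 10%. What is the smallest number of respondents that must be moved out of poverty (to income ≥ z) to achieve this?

Currently q = 3 of N = 5 are below the line (H = 0.600).
A headcount ratio of at most 10% allows at most ⌊0.10 × 5⌋ = 0 poor respondents.
So at least 3 − 0 = 3 must be lifted.

3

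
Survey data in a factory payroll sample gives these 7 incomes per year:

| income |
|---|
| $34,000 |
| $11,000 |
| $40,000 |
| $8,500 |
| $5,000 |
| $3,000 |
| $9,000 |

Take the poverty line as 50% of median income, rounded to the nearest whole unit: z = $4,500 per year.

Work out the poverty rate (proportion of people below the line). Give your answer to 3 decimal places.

0.143

1 of the 7 people have income below $4,500.
H = 1/7 = 0.143.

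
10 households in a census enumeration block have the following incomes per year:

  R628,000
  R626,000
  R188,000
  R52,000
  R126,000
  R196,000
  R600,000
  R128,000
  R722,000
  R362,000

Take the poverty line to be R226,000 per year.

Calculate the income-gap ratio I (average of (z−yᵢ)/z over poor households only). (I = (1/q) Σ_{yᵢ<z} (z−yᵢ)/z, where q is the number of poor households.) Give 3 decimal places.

Poor units: R52,000, R126,000, R128,000, R188,000, R196,000 (q = 5 of N = 10).
Shortfall ratios (z−y)/z: 0.7699, 0.4425, 0.4336, 0.1681, 0.1327; sum = 1.946903.
I averages over the q = 5 poor units only: 1.946903 / 5 = 0.389.

0.389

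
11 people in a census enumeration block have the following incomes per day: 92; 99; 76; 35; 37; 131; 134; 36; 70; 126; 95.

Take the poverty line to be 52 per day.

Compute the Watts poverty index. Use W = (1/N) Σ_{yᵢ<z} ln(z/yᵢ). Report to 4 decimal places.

0.1004

Poor units: 35, 36, 37 (q = 3 of N = 11).
ln(z/y) terms: ln(52/35) = 0.3959; ln(52/36) = 0.3677; ln(52/37) = 0.3403.
W = 1.103946 / 11 = 0.1004.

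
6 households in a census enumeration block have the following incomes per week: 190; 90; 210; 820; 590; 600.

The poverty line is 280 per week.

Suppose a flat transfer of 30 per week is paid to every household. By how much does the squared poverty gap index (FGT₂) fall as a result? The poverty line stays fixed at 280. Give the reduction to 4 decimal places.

Before: below the line — 90, 190, 210; squared poverty gap index (FGT₂) = 0.104379.
After the 30 transfer: below the line — 120, 220, 240; squared poverty gap index (FGT₂) = 0.065476.
Reduction = 0.104379 − 0.065476 = 0.0389.

0.0389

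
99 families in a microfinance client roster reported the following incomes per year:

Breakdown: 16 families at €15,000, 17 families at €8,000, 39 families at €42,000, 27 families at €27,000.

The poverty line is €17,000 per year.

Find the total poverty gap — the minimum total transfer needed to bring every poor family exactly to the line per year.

Incomes under z: 17×€8,000, 16×€15,000 (q = 33 of N = 99).
Individual gaps: 17×(17000−8000) = 153000; 16×(17000−15000) = 32000.
Aggregate gap = €185,000.

€185,000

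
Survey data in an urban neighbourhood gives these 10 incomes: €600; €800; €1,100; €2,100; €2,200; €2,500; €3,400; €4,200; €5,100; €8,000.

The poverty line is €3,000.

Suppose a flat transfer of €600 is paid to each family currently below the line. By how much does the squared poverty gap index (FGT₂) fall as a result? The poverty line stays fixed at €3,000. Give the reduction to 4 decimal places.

0.0921

Before: below the line — €600, €800, €1,100, €2,100, €2,200, €2,500; squared poverty gap index (FGT₂) = 0.176778.
After the €600 transfer: below the line — €1,200, €1,400, €1,700, €2,700, €2,800; squared poverty gap index (FGT₂) = 0.084667.
Reduction = 0.176778 − 0.084667 = 0.0921.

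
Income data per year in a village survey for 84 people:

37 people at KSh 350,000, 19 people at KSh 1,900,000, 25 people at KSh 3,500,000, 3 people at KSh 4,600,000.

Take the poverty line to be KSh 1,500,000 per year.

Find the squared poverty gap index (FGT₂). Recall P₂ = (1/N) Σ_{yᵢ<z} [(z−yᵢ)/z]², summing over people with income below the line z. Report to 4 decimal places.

0.2589

Below the line: 37×KSh 350,000 (q = 37 of N = 84).
Shortfall ratios: (1500000−350000)/1500000 = 0.7667 (×37).
Squared: 0.5878 (×37).
Sum = 21.747778; P₂ = 21.747778 / 84 = 0.2589.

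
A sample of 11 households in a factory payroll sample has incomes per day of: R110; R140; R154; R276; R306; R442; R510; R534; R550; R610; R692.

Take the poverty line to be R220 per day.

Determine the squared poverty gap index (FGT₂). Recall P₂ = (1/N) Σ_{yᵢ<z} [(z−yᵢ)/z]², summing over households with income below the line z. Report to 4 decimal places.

0.0429

Incomes under z: R110, R140, R154 (q = 3 of N = 11).
Shortfall ratios: (220−110)/220 = 0.5000; (220−140)/220 = 0.3636; (220−154)/220 = 0.3000.
Squared: 0.2500; 0.1322; 0.0900.
Sum = 0.472231; P₂ = 0.472231 / 11 = 0.0429.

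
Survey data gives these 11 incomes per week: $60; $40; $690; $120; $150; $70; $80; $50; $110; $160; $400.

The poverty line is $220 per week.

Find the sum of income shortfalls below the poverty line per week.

Below the line: $40, $50, $60, $70, $80, $110, $120, $150, $160 (q = 9 of N = 11).
Individual gaps: 220−40 = 180; 220−50 = 170; 220−60 = 160; 220−70 = 150; 220−80 = 140; 220−110 = 110; 220−120 = 100; 220−150 = 70; 220−160 = 60.
Aggregate gap = $1,140.

$1,140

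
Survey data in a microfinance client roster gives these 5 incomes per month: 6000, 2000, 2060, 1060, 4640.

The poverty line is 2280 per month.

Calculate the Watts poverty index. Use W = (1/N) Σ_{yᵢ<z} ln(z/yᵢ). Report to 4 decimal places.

Poor units: 1060, 2000, 2060 (q = 3 of N = 5).
Log gaps: ln(2280/1060) = 0.7659; ln(2280/2000) = 0.1310; ln(2280/2060) = 0.1015.
W = 0.998404 / 5 = 0.1997.

0.1997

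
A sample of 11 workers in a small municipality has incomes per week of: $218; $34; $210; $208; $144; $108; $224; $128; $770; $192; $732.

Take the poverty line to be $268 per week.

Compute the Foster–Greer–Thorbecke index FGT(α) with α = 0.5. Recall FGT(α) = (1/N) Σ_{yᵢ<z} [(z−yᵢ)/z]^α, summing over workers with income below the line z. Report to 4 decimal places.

Incomes under z: $34, $108, $128, $144, $192, $208, $210, $218, $224 (q = 9 of N = 11).
Normalized shortfalls: (268−34)/268 = 0.8731; (268−108)/268 = 0.5970; (268−128)/268 = 0.5224; (268−144)/268 = 0.4627; (268−192)/268 = 0.2836; (268−208)/268 = 0.2239; (268−210)/268 = 0.2164; (268−218)/268 = 0.1866; (268−224)/268 = 0.1642.
Raised to α = 0.5: 0.93442; 0.77267; 0.72276; 0.68021; 0.53252; 0.47316; 0.46521; 0.43193; 0.40519.
Sum = 5.418075; FGT(0.5) = 5.418075 / 11 = 0.4926.

0.4926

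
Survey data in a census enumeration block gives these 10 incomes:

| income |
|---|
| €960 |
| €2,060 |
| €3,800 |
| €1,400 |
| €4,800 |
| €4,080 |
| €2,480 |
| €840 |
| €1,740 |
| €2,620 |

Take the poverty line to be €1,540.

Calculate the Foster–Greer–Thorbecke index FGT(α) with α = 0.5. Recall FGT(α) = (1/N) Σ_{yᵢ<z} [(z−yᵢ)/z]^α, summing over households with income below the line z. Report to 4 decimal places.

0.1589

Poor units: €840, €960, €1,400 (q = 3 of N = 10).
Normalized shortfalls: (1540−840)/1540 = 0.4545; (1540−960)/1540 = 0.3766; (1540−1400)/1540 = 0.0909.
Raised to α = 0.5: 0.67420; 0.61370; 0.30151.
Sum = 1.589408; FGT(0.5) = 1.589408 / 10 = 0.1589.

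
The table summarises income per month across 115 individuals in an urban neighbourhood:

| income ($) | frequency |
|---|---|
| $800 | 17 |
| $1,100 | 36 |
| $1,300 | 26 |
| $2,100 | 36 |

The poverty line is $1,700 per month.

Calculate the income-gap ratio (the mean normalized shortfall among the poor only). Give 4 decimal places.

Below the line: 17×$800, 36×$1,100, 26×$1,300 (q = 79 of N = 115).
Shortfall ratios (z−y)/z: 0.5294 (×17), 0.3529 (×36), 0.2353 (×26); sum = 27.823529.
I averages over the q = 79 poor units only: 27.823529 / 79 = 0.3522.

0.3522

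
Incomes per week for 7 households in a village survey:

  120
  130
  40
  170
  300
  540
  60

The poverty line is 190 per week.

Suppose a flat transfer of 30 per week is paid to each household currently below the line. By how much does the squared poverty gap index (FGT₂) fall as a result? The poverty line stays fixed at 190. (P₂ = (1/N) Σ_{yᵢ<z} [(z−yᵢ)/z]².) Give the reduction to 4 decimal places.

Before: below the line — 40, 60, 120, 130, 170; squared poverty gap index (FGT₂) = 0.191136.
After the 30 transfer: below the line — 70, 90, 150, 160; squared poverty gap index (FGT₂) = 0.106450.
Reduction = 0.191136 − 0.106450 = 0.0847.

0.0847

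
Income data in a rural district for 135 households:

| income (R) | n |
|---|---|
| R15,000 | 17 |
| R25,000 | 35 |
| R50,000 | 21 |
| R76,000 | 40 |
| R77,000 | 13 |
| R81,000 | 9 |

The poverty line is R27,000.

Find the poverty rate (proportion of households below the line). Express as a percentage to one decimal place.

52 of the 135 households have income below R27,000.
H = 52/135 = 38.5%.

38.5%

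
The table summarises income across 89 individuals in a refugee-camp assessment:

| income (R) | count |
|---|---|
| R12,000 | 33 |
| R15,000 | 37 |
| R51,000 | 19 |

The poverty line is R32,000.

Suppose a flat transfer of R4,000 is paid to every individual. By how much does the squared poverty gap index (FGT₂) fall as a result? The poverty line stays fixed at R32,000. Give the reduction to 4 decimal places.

0.1009

Before: below the line — 33×R12,000, 37×R15,000; squared poverty gap index (FGT₂) = 0.262169.
After the R4,000 transfer: below the line — 33×R16,000, 37×R19,000; squared poverty gap index (FGT₂) = 0.161308.
Reduction = 0.262169 − 0.161308 = 0.1009.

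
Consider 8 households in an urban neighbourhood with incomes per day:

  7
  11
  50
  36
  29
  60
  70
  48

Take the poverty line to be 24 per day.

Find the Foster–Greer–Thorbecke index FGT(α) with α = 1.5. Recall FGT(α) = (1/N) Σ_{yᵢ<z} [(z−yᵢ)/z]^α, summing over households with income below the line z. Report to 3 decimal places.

0.124

Below z: 7, 11 (q = 2 of N = 8).
Shortfall ratios: (24−7)/24 = 0.7083; (24−11)/24 = 0.5417.
Raised to α = 1.5: 0.59615; 0.39866.
Sum = 0.994807; FGT(1.5) = 0.994807 / 8 = 0.124.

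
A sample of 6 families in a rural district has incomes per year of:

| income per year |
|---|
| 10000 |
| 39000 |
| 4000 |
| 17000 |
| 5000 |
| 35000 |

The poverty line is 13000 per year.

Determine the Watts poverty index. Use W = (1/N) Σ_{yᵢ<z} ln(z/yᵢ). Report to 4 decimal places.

Incomes under z: 4000, 5000, 10000 (q = 3 of N = 6).
Log gaps: ln(13000/4000) = 1.1787; ln(13000/5000) = 0.9555; ln(13000/10000) = 0.2624.
W = 2.396531 / 6 = 0.3994.

0.3994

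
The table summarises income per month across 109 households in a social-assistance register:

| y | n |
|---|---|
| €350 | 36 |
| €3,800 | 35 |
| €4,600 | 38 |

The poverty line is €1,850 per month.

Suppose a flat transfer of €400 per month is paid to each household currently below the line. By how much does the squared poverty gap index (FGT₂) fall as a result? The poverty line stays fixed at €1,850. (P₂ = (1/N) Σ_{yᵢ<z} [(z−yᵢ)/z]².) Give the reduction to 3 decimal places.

Before: below the line — 36×€350; squared poverty gap index (FGT₂) = 0.21713.
After the €400 transfer: below the line — 36×€750; squared poverty gap index (FGT₂) = 0.11677.
Reduction = 0.21713 − 0.11677 = 0.100.

0.100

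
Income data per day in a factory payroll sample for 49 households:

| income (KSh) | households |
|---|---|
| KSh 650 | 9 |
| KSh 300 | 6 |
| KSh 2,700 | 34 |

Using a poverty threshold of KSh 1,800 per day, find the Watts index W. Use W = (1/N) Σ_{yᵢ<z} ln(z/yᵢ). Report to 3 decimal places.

Incomes under z: 6×KSh 300, 9×KSh 650 (q = 15 of N = 49).
ln(z/y) terms: ln(1800/300) = 1.7918 (×6); ln(1800/650) = 1.0186 (×9).
W = 19.917683 / 49 = 0.406.

0.406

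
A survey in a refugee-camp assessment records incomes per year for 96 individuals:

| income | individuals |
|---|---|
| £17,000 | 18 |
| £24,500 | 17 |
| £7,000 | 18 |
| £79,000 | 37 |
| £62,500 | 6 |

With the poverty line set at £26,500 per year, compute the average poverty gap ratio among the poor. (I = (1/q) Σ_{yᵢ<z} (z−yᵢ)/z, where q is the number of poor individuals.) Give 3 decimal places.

Below the line: 18×£7,000, 18×£17,000, 17×£24,500 (q = 53 of N = 96).
Shortfall ratios (z−y)/z: 0.7358 (×18), 0.3585 (×18), 0.0755 (×17); sum = 20.981132.
The income-gap ratio divides by q (the poor only): 20.981132 / 53 = 0.396.

0.396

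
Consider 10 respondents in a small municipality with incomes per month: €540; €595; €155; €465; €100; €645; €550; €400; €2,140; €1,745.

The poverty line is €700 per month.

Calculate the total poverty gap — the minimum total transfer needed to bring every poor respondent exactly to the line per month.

Poor units: €100, €155, €400, €465, €540, €550, €595, €645 (q = 8 of N = 10).
Individual gaps: 700−100 = 600; 700−155 = 545; 700−400 = 300; 700−465 = 235; 700−540 = 160; 700−550 = 150; 700−595 = 105; 700−645 = 55.
Aggregate gap = €2,150.

€2,150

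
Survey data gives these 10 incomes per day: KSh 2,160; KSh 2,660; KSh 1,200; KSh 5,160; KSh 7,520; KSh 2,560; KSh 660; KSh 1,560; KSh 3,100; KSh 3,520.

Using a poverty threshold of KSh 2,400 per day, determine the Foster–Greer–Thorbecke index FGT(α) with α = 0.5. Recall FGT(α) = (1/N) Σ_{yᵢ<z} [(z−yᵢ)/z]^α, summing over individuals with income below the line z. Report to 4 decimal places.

0.2466

Below z: KSh 660, KSh 1,200, KSh 1,560, KSh 2,160 (q = 4 of N = 10).
Normalized shortfalls: (2400−660)/2400 = 0.7250; (2400−1200)/2400 = 0.5000; (2400−1560)/2400 = 0.3500; (2400−2160)/2400 = 0.1000.
Raised to α = 0.5: 0.85147; 0.70711; 0.59161; 0.31623.
Sum = 2.466412; FGT(0.5) = 2.466412 / 10 = 0.2466.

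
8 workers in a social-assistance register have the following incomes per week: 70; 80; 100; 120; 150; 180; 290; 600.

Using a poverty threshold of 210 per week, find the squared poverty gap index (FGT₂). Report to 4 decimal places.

0.1735

Below the line: 70, 80, 100, 120, 150, 180 (q = 6 of N = 8).
Gap ratios (z−y)/z: (210−70)/210 = 0.6667; (210−80)/210 = 0.6190; (210−100)/210 = 0.5238; (210−120)/210 = 0.4286; (210−150)/210 = 0.2857; (210−180)/210 = 0.1429.
Squared: 0.4444; 0.3832; 0.2744; 0.1837; 0.0816; 0.0204.
Sum = 1.387755; P₂ = 1.387755 / 8 = 0.1735.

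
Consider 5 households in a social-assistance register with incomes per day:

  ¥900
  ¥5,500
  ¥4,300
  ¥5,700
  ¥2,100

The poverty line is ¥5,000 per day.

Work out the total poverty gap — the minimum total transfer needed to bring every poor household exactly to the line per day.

¥7,700

Below z: ¥900, ¥2,100, ¥4,300 (q = 3 of N = 5).
Individual gaps: 5000−900 = 4100; 5000−2100 = 2900; 5000−4300 = 700.
Aggregate gap = ¥7,700.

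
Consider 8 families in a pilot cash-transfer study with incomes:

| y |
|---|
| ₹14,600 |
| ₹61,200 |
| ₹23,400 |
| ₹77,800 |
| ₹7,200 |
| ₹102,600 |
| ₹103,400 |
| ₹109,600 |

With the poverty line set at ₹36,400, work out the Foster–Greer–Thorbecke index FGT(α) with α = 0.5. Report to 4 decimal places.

Below z: ₹7,200, ₹14,600, ₹23,400 (q = 3 of N = 8).
Shortfall ratios: (36400−7200)/36400 = 0.8022; (36400−14600)/36400 = 0.5989; (36400−23400)/36400 = 0.3571.
Raised to α = 0.5: 0.89565; 0.77389; 0.59761.
Sum = 2.267156; FGT(0.5) = 2.267156 / 8 = 0.2834.

0.2834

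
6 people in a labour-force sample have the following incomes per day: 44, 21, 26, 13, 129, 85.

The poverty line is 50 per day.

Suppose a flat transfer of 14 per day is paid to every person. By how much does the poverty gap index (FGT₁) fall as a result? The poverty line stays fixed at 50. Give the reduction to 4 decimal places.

0.1600

Before: below the line — 13, 21, 26, 44; poverty gap index (FGT₁) = 0.320000.
After the 14 transfer: below the line — 27, 35, 40; poverty gap index (FGT₁) = 0.160000.
Reduction = 0.320000 − 0.160000 = 0.1600.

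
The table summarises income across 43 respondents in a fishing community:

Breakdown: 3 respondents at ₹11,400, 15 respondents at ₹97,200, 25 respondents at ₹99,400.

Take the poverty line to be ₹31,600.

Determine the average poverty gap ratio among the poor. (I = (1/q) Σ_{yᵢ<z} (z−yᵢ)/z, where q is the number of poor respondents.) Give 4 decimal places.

0.6392

Below the line: 3×₹11,400 (q = 3 of N = 43).
Relative gaps: 0.6392 (×3); sum = 1.917722.
The income-gap ratio divides by q (the poor only): 1.917722 / 3 = 0.6392.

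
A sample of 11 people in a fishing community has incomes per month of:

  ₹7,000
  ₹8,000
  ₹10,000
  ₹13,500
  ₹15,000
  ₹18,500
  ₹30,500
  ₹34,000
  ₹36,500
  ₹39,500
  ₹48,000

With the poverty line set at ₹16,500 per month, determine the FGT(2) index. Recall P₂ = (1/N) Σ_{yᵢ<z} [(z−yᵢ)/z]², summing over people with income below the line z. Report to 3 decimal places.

0.072

Below the line: ₹7,000, ₹8,000, ₹10,000, ₹13,500, ₹15,000 (q = 5 of N = 11).
Normalized shortfalls: (16500−7000)/16500 = 0.5758; (16500−8000)/16500 = 0.5152; (16500−10000)/16500 = 0.3939; (16500−13500)/16500 = 0.1818; (16500−15000)/16500 = 0.0909.
Squared: 0.3315; 0.2654; 0.1552; 0.0331; 0.0083.
Sum = 0.793388; P₂ = 0.793388 / 11 = 0.072.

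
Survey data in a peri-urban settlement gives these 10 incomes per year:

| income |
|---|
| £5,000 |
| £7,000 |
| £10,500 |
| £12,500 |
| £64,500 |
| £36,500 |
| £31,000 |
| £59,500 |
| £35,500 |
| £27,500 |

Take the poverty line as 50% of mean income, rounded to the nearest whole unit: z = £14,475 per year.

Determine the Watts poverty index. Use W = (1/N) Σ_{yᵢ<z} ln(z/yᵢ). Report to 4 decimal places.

0.2257

Below z: £5,000, £7,000, £10,500, £12,500 (q = 4 of N = 10).
ln(z/y) terms: ln(14475/5000) = 1.0630; ln(14475/7000) = 0.7265; ln(14475/10500) = 0.3210; ln(14475/12500) = 0.1467.
W = 2.257240 / 10 = 0.2257.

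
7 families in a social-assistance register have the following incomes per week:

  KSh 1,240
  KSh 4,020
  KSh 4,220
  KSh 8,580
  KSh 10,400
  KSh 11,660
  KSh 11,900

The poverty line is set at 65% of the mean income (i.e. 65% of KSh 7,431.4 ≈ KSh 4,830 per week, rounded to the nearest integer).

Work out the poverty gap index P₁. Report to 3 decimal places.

0.148

Incomes under z: KSh 1,240, KSh 4,020, KSh 4,220 (q = 3 of N = 7).
Gap ratios (z−y)/z: (4830−1240)/4830 = 0.7433; (4830−4020)/4830 = 0.1677; (4830−4220)/4830 = 0.1263.
Sum of shortfalls = 1.037267; P₁ averages over all N: 1.037267 / 7 = 0.148.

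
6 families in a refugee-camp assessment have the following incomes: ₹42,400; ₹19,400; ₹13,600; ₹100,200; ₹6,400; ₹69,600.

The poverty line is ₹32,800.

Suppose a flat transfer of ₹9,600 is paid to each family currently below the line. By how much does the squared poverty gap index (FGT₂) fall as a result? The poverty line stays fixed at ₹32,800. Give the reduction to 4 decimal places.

0.1327

Before: below the line — ₹6,400, ₹13,600, ₹19,400; squared poverty gap index (FGT₂) = 0.192897.
After the ₹9,600 transfer: below the line — ₹16,000, ₹23,200, ₹29,000; squared poverty gap index (FGT₂) = 0.060238.
Reduction = 0.192897 − 0.060238 = 0.1327.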